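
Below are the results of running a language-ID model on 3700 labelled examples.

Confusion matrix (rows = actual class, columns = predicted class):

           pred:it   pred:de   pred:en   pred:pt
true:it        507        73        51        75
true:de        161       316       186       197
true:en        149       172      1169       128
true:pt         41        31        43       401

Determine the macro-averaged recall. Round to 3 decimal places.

0.646

Per-class recall (TP/(TP+FN)):
  it: TP=507, FN=73+51+75=199 → 507/706 = 0.7181
  de: TP=316, FN=161+186+197=544 → 316/860 = 0.3674
  en: TP=1169, FN=149+172+128=449 → 1169/1618 = 0.7225
  pt: TP=401, FN=41+31+43=115 → 401/516 = 0.7771
Macro-recall = mean = (0.7181 + 0.3674 + 0.7225 + 0.7771) / 4 = 0.646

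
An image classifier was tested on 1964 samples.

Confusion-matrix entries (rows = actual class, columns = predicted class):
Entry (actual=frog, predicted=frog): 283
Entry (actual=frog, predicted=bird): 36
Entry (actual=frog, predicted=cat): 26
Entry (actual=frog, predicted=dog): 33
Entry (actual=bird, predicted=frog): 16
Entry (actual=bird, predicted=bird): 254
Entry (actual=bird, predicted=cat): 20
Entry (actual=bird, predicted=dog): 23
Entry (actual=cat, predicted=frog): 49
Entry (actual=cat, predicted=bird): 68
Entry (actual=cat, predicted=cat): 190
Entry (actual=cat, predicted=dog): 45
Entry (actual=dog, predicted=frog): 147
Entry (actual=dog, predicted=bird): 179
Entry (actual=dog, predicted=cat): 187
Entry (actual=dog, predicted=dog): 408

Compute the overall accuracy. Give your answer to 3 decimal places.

Accuracy = trace / total = (283+254+190+408=1135) / 1964 = 1135/1964 = 0.578

0.578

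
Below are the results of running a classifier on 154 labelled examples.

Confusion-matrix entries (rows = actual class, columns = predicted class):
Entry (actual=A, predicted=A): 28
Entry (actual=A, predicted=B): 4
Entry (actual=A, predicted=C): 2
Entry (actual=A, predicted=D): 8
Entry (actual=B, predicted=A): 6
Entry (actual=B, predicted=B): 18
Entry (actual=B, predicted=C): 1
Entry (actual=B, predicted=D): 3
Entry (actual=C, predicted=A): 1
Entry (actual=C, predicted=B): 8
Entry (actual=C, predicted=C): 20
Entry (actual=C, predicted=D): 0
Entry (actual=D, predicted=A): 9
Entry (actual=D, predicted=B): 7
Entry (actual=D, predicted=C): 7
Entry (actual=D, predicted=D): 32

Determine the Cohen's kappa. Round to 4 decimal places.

0.5099

Observed agreement pₒ = trace/N = 98/154 = 0.63636
Expected agreement pₑ = Σ (rowᵢ·colᵢ)/N² = (42·44 + 28·37 + 29·30 + 55·43)/154² = 0.25801
κ = (pₒ − pₑ)/(1 − pₑ) = (0.63636 − 0.25801)/(1 − 0.25801) = 0.5099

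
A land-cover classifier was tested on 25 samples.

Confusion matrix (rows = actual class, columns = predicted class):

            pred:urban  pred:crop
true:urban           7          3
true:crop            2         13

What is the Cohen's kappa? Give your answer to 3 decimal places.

Observed agreement pₒ = trace/N = 20/25 = 0.8000
Expected agreement pₑ = Σ (rowᵢ·colᵢ)/N² = (10·9 + 15·16)/25² = 0.5280
κ = (pₒ − pₑ)/(1 − pₑ) = (0.8000 − 0.5280)/(1 − 0.5280) = 0.576

0.576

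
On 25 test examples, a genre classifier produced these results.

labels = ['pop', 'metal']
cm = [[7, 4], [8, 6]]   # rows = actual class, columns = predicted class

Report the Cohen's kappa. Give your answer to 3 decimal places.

0.063

Observed agreement pₒ = trace/N = 13/25 = 0.5200
Expected agreement pₑ = Σ (rowᵢ·colᵢ)/N² = (11·15 + 14·10)/25² = 0.4880
κ = (pₒ − pₑ)/(1 − pₑ) = (0.5200 − 0.4880)/(1 − 0.4880) = 0.063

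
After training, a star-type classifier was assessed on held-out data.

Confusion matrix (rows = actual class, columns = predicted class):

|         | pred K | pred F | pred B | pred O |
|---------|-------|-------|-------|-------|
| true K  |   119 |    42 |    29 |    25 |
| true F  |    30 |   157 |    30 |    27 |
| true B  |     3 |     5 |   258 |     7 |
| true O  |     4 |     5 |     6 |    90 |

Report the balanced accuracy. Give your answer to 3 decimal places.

Balanced accuracy = mean of per-class recall.
  K: recall = 119/215 = 0.5535
  F: recall = 157/244 = 0.6434
  B: recall = 258/273 = 0.9451
  O: recall = 90/105 = 0.8571
Mean = (0.5535 + 0.6434 + 0.9451 + 0.8571) / 4 = 0.750

0.750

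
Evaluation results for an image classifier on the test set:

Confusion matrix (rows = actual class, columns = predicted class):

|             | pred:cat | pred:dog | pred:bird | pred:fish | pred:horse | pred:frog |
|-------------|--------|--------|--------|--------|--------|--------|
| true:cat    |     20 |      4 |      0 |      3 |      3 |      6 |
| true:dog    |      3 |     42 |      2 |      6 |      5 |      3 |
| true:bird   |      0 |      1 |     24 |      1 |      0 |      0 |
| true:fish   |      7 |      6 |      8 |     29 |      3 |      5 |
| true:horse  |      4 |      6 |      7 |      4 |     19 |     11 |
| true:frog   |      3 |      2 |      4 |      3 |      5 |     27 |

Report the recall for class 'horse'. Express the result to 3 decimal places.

0.373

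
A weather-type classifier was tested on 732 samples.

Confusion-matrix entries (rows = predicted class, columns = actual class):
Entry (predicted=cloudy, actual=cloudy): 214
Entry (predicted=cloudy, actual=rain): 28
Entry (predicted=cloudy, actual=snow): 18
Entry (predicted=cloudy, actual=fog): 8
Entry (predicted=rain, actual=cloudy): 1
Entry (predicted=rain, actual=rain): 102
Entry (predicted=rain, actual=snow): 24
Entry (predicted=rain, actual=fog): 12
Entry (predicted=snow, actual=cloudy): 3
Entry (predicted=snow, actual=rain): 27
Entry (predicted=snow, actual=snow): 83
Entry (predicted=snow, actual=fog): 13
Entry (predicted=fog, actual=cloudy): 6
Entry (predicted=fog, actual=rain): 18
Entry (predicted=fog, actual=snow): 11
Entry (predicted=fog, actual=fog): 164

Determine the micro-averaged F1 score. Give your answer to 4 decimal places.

Micro-averaging pools counts across classes: ΣTP=563, ΣFP=169, ΣFN=169.
Micro-F1 score = 2·TP/(2·TP+FP+FN) on pooled counts = 0.7691 (equals overall accuracy in single-label multiclass).

0.7691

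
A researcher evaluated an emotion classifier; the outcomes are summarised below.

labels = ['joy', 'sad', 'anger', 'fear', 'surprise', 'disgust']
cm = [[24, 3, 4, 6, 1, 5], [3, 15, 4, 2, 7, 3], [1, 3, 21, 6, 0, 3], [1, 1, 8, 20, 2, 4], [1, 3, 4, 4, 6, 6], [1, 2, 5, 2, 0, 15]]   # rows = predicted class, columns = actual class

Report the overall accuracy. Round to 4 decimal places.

Accuracy = trace / total = (24+15+21+20+6+15=101) / 196 = 101/196 = 0.5153

0.5153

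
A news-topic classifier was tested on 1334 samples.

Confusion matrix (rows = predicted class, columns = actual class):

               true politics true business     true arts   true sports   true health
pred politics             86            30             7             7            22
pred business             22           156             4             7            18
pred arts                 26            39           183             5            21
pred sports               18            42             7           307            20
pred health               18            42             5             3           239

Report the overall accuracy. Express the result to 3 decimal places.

0.728

Accuracy = trace / total = (86+156+183+307+239=971) / 1334 = 971/1334 = 0.728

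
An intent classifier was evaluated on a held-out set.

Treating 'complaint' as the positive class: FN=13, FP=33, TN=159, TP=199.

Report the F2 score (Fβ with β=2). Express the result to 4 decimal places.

0.9213

Fβ = (1+β²)·TP / ((1+β²)·TP + β²·FN + FP), with β²=4
= 5·199 / (5·199 + 4·13 + 33) = 0.9213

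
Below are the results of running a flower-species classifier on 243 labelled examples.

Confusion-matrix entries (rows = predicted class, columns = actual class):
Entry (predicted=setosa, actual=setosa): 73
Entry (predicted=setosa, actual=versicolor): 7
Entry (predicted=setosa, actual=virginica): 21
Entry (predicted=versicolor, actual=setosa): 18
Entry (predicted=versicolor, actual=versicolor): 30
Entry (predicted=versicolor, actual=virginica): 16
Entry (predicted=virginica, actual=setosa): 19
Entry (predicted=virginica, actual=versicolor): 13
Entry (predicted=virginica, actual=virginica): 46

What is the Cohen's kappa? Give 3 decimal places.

Observed agreement pₒ = trace/N = 149/243 = 0.6132
Expected agreement pₑ = Σ (rowᵢ·colᵢ)/N² = (110·101 + 50·64 + 83·78)/243² = 0.3520
κ = (pₒ − pₑ)/(1 − pₑ) = (0.6132 − 0.3520)/(1 − 0.3520) = 0.403

0.403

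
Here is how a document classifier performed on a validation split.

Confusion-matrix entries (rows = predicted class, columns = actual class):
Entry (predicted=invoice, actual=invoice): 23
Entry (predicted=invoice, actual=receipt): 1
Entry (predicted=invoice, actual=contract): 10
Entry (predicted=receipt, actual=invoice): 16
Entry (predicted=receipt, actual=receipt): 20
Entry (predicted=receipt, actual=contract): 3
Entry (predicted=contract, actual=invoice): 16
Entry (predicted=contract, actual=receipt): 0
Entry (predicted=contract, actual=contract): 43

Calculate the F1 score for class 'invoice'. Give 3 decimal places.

0.517

Take TP from the diagonal, FP from the rest of the 'invoice' prediction marginal, FN from the rest of the 'invoice' actual marginal.
F1 score = 2·TP/(2·TP+FP+FN).
invoice: TP=23, FP=1+10=11, FN=16+16=32 → 46/89 = 0.5169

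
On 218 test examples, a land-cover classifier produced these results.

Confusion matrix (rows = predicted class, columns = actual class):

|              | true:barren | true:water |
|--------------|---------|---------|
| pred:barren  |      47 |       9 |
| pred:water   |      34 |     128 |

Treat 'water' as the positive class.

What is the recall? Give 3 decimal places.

0.934

Recall = TP/(TP+FN) = 128/(128+9) = 128/137 = 0.934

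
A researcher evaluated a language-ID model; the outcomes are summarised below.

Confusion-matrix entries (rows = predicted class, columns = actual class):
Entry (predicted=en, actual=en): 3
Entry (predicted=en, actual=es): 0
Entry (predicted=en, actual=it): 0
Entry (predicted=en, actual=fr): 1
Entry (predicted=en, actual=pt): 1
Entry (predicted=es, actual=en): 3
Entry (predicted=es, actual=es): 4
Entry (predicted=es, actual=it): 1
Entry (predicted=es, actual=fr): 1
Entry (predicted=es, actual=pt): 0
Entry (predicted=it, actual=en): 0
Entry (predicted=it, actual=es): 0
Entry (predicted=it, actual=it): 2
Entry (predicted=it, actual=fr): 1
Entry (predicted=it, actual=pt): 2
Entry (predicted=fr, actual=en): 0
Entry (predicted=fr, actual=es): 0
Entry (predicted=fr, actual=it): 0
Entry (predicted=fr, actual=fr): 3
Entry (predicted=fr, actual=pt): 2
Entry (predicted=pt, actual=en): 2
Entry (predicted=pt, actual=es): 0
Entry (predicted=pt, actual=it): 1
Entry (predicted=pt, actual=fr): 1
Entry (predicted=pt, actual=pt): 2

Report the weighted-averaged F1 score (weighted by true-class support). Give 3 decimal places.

Per-class F1 score (2·TP/(2·TP+FP+FN)):
  en: TP=3, FP=0+0+1+1=2, FN=3+0+0+2=5 → 6/13 = 0.4615
  es: TP=4, FP=3+1+1+0=5, FN=0+0+0+0=0 → 8/13 = 0.6154
  it: TP=2, FP=0+0+1+2=3, FN=0+1+0+1=2 → 4/9 = 0.4444
  fr: TP=3, FP=0+0+0+2=2, FN=1+1+1+1=4 → 6/12 = 0.5000
  pt: TP=2, FP=2+0+1+1=4, FN=1+0+2+2=5 → 4/13 = 0.3077
Weighted-F1 score = Σ (supportᵢ/N)·F1 scoreᵢ with N=30: (8/30)·0.4615 + (4/30)·0.6154 + (4/30)·0.4444 + (7/30)·0.5000 + (7/30)·0.3077 = 0.453

0.453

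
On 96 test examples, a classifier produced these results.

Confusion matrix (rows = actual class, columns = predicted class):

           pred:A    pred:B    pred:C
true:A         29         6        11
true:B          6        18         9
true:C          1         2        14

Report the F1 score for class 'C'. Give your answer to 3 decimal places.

0.549

F1 score = 2·TP/(2·TP+FP+FN).
C: TP=14, FP=11+9=20, FN=1+2=3 → 28/51 = 0.5490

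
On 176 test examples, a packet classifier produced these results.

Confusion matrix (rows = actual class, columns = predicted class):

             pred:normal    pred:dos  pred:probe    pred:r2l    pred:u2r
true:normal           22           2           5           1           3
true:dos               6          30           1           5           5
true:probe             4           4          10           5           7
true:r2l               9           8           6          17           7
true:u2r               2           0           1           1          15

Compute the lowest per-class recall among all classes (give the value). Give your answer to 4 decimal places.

0.3333

Per-class recall (TP/(TP+FN)):
  normal: TP=22, FN=2+5+1+3=11 → 22/33 = 0.66667
  dos: TP=30, FN=6+1+5+5=17 → 30/47 = 0.63830
  probe: TP=10, FN=4+4+5+7=20 → 10/30 = 0.33333
  r2l: TP=17, FN=9+8+6+7=30 → 17/47 = 0.36170
  u2r: TP=15, FN=2+0+1+1=4 → 15/19 = 0.78947
Lowest is class 'probe' with recall = 0.3333.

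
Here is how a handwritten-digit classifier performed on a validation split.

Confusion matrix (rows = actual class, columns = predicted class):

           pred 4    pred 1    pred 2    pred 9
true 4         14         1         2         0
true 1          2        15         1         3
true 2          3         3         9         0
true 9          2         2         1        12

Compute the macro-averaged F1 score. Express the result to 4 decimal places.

0.7110

Per-class F1 score (2·TP/(2·TP+FP+FN)):
  4: TP=14, FP=2+3+2=7, FN=1+2+0=3 → 28/38 = 0.73684
  1: TP=15, FP=1+3+2=6, FN=2+1+3=6 → 30/42 = 0.71429
  2: TP=9, FP=2+1+1=4, FN=3+3+0=6 → 18/28 = 0.64286
  9: TP=12, FP=0+3+0=3, FN=2+2+1=5 → 24/32 = 0.75000
Macro-F1 score = mean = (0.73684 + 0.71429 + 0.64286 + 0.75000) / 4 = 0.7110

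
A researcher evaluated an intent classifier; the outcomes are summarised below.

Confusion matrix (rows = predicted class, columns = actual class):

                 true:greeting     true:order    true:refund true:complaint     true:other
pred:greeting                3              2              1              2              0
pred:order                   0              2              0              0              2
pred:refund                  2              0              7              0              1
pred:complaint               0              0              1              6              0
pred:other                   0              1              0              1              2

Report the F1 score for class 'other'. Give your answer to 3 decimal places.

0.444

Take TP from the diagonal, FP from the rest of the 'other' prediction marginal, FN from the rest of the 'other' actual marginal.
F1 score = 2·TP/(2·TP+FP+FN).
other: TP=2, FP=0+1+0+1=2, FN=0+2+1+0=3 → 4/9 = 0.4444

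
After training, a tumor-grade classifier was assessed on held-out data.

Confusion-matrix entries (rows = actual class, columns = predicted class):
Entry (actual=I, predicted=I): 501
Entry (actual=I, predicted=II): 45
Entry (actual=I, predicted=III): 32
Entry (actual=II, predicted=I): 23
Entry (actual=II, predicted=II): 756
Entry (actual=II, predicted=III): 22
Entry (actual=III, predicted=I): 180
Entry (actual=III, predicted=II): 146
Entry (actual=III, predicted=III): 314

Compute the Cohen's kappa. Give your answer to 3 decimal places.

Observed agreement pₒ = trace/N = 1571/2019 = 0.7781
Expected agreement pₑ = Σ (rowᵢ·colᵢ)/N² = (578·704 + 801·947 + 640·368)/2019² = 0.3437
κ = (pₒ − pₑ)/(1 − pₑ) = (0.7781 − 0.3437)/(1 − 0.3437) = 0.662

0.662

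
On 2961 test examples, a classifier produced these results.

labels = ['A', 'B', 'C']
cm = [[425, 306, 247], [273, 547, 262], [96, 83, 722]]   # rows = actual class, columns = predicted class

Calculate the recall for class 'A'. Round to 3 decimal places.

0.435

One-vs-rest for 'A': TP = diagonal; FP = other classes predicted 'A'; FN = 'A' predicted as other.
recall = TP/(TP+FN).
A: TP=425, FN=306+247=553 → 425/978 = 0.4346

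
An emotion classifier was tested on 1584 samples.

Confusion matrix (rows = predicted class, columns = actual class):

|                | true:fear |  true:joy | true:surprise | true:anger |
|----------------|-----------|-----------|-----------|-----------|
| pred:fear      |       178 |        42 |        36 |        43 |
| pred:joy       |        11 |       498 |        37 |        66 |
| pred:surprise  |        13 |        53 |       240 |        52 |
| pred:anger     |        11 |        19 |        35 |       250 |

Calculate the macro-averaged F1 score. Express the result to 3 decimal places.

0.719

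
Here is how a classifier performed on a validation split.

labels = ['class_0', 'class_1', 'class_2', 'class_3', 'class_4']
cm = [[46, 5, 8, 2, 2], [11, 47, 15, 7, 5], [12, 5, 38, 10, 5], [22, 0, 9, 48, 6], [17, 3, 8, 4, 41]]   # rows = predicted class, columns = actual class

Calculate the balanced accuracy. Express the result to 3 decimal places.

0.613

Balanced accuracy = mean of per-class recall.
  class_0: recall = 46/108 = 0.4259
  class_1: recall = 47/60 = 0.7833
  class_2: recall = 38/78 = 0.4872
  class_3: recall = 48/71 = 0.6761
  class_4: recall = 41/59 = 0.6949
Mean = (0.4259 + 0.7833 + 0.4872 + 0.6761 + 0.6949) / 5 = 0.613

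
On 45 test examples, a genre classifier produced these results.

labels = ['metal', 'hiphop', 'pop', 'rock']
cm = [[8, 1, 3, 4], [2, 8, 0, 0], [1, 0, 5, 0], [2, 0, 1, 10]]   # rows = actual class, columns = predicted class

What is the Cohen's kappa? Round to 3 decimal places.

0.577

Observed agreement pₒ = trace/N = 31/45 = 0.6889
Expected agreement pₑ = Σ (rowᵢ·colᵢ)/N² = (16·13 + 10·9 + 6·9 + 13·14)/45² = 0.2637
κ = (pₒ − pₑ)/(1 − pₑ) = (0.6889 − 0.2637)/(1 − 0.2637) = 0.577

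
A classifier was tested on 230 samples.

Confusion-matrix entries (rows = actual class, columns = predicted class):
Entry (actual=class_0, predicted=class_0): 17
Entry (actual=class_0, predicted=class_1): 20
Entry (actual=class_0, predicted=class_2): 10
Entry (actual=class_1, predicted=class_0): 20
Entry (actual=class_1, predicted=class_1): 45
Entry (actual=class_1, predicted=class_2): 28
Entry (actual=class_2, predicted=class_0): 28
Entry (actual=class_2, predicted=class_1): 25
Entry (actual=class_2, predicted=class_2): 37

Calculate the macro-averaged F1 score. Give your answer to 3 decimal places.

0.415

Per-class F1 score (2·TP/(2·TP+FP+FN)):
  class_0: TP=17, FP=20+28=48, FN=20+10=30 → 34/112 = 0.3036
  class_1: TP=45, FP=20+25=45, FN=20+28=48 → 90/183 = 0.4918
  class_2: TP=37, FP=10+28=38, FN=28+25=53 → 74/165 = 0.4485
Macro-F1 score = mean = (0.3036 + 0.4918 + 0.4485) / 3 = 0.415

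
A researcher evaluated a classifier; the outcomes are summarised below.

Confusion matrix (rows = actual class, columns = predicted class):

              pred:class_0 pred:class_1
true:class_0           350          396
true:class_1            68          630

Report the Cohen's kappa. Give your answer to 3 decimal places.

0.366

Observed agreement pₒ = trace/N = 980/1444 = 0.6787
Expected agreement pₑ = Σ (rowᵢ·colᵢ)/N² = (746·418 + 698·1026)/1444² = 0.4930
κ = (pₒ − pₑ)/(1 − pₑ) = (0.6787 − 0.4930)/(1 − 0.4930) = 0.366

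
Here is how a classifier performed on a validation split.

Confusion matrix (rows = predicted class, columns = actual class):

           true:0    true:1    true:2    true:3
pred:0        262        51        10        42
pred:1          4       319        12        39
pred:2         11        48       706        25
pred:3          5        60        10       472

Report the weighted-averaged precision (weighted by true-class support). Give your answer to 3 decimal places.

0.852

Per-class precision (TP/(TP+FP)):
  0: TP=262, FP=51+10+42=103 → 262/365 = 0.7178
  1: TP=319, FP=4+12+39=55 → 319/374 = 0.8529
  2: TP=706, FP=11+48+25=84 → 706/790 = 0.8937
  3: TP=472, FP=5+60+10=75 → 472/547 = 0.8629
Weighted-precision = Σ (supportᵢ/N)·precisionᵢ with N=2076: (282/2076)·0.7178 + (478/2076)·0.8529 + (738/2076)·0.8937 + (578/2076)·0.8629 = 0.852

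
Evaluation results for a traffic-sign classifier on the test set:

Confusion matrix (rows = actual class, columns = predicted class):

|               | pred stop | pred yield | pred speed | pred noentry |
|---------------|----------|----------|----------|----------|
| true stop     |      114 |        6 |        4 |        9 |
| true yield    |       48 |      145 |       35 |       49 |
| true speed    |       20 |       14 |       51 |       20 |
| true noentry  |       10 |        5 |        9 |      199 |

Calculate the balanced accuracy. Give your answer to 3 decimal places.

Balanced accuracy = mean of per-class recall.
  stop: recall = 114/133 = 0.8571
  yield: recall = 145/277 = 0.5235
  speed: recall = 51/105 = 0.4857
  noentry: recall = 199/223 = 0.8924
Mean = (0.8571 + 0.5235 + 0.4857 + 0.8924) / 4 = 0.690

0.690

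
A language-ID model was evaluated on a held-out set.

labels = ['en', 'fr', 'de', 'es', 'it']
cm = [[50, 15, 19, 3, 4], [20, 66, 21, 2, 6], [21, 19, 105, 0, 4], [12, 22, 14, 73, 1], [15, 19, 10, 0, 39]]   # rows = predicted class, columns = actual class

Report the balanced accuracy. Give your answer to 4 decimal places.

0.6342

Balanced accuracy = mean of per-class recall.
  en: recall = 50/118 = 0.42373
  fr: recall = 66/141 = 0.46809
  de: recall = 105/169 = 0.62130
  es: recall = 73/78 = 0.93590
  it: recall = 39/54 = 0.72222
Mean = (0.42373 + 0.46809 + 0.62130 + 0.93590 + 0.72222) / 5 = 0.6342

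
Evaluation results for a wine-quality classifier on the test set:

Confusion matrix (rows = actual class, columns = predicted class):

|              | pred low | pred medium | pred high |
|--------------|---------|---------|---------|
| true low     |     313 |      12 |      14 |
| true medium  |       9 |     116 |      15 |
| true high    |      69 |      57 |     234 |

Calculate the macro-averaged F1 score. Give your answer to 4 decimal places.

0.7742

Per-class F1 score (2·TP/(2·TP+FP+FN)):
  low: TP=313, FP=9+69=78, FN=12+14=26 → 626/730 = 0.85753
  medium: TP=116, FP=12+57=69, FN=9+15=24 → 232/325 = 0.71385
  high: TP=234, FP=14+15=29, FN=69+57=126 → 468/623 = 0.75120
Macro-F1 score = mean = (0.85753 + 0.71385 + 0.75120) / 3 = 0.7742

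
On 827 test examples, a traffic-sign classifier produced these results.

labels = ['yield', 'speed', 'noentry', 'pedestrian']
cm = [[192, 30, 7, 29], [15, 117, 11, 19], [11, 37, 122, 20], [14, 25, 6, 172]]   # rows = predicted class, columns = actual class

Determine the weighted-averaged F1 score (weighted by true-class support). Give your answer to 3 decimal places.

0.726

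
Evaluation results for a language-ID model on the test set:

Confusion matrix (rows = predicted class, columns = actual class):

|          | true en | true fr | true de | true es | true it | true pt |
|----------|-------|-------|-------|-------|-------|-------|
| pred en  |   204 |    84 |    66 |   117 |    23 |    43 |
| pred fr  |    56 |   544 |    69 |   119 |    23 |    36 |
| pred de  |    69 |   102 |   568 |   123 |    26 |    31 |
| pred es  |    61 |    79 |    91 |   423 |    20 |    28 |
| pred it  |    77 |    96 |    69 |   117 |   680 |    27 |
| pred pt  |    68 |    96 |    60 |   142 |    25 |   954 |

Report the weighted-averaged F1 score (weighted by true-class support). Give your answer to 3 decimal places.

Per-class F1 score (2·TP/(2·TP+FP+FN)):
  en: TP=204, FP=84+66+117+23+43=333, FN=56+69+61+77+68=331 → 408/1072 = 0.3806
  fr: TP=544, FP=56+69+119+23+36=303, FN=84+102+79+96+96=457 → 1088/1848 = 0.5887
  de: TP=568, FP=69+102+123+26+31=351, FN=66+69+91+69+60=355 → 1136/1842 = 0.6167
  es: TP=423, FP=61+79+91+20+28=279, FN=117+119+123+117+142=618 → 846/1743 = 0.4854
  it: TP=680, FP=77+96+69+117+27=386, FN=23+23+26+20+25=117 → 1360/1863 = 0.7300
  pt: TP=954, FP=68+96+60+142+25=391, FN=43+36+31+28+27=165 → 1908/2464 = 0.7744
Weighted-F1 score = Σ (supportᵢ/N)·F1 scoreᵢ with N=5416: (535/5416)·0.3806 + (1001/5416)·0.5887 + (923/5416)·0.6167 + (1041/5416)·0.4854 + (797/5416)·0.7300 + (1119/5416)·0.7744 = 0.612

0.612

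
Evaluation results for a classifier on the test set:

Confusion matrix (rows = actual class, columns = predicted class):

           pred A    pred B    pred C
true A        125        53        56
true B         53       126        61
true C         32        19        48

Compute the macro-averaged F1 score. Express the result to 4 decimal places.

0.5007

Per-class F1 score (2·TP/(2·TP+FP+FN)):
  A: TP=125, FP=53+32=85, FN=53+56=109 → 250/444 = 0.56306
  B: TP=126, FP=53+19=72, FN=53+61=114 → 252/438 = 0.57534
  C: TP=48, FP=56+61=117, FN=32+19=51 → 96/264 = 0.36364
Macro-F1 score = mean = (0.56306 + 0.57534 + 0.36364) / 3 = 0.5007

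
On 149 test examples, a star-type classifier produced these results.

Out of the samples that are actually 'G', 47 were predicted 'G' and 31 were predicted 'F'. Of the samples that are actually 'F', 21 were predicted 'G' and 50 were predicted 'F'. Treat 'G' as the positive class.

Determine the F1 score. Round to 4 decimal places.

0.6438

Precision = TP/(TP+FP) = 47/68 = 0.6912
Recall = TP/(TP+FN) = 47/78 = 0.6026
F1 = 2·TP/(2·TP+FP+FN) = 94/146 = 0.6438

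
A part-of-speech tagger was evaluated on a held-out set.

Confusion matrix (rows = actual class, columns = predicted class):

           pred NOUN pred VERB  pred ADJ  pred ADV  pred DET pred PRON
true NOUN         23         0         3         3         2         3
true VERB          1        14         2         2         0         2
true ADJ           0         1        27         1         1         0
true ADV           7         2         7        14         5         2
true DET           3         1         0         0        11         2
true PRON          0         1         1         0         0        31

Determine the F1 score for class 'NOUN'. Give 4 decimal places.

0.6765

F1 score = 2·TP/(2·TP+FP+FN).
NOUN: TP=23, FP=1+0+7+3+0=11, FN=0+3+3+2+3=11 → 46/68 = 0.67647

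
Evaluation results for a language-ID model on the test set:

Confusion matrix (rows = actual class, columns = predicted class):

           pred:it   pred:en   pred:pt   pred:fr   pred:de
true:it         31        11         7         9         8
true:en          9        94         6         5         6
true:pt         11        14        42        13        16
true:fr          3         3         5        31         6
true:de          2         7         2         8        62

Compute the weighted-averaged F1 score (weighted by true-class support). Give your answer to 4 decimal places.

0.6263

Per-class F1 score (2·TP/(2·TP+FP+FN)):
  it: TP=31, FP=9+11+3+2=25, FN=11+7+9+8=35 → 62/122 = 0.50820
  en: TP=94, FP=11+14+3+7=35, FN=9+6+5+6=26 → 188/249 = 0.75502
  pt: TP=42, FP=7+6+5+2=20, FN=11+14+13+16=54 → 84/158 = 0.53165
  fr: TP=31, FP=9+5+13+8=35, FN=3+3+5+6=17 → 62/114 = 0.54386
  de: TP=62, FP=8+6+16+6=36, FN=2+7+2+8=19 → 124/179 = 0.69274
Weighted-F1 score = Σ (supportᵢ/N)·F1 scoreᵢ with N=411: (66/411)·0.50820 + (120/411)·0.75502 + (96/411)·0.53165 + (48/411)·0.54386 + (81/411)·0.69274 = 0.6263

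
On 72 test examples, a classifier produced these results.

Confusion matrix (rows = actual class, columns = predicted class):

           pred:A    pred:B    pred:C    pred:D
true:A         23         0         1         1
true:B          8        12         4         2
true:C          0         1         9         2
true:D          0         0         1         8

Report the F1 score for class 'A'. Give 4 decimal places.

F1 score = 2·TP/(2·TP+FP+FN).
A: TP=23, FP=8+0+0=8, FN=0+1+1=2 → 46/56 = 0.82143

0.8214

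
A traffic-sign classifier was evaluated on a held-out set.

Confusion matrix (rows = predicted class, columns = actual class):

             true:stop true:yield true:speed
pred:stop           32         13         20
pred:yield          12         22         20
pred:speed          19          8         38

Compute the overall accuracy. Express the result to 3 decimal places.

Accuracy = trace / total = (32+22+38=92) / 184 = 92/184 = 0.500

0.500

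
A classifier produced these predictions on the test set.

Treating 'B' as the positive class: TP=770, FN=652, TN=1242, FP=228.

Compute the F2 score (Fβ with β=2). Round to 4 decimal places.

0.5758

Fβ = (1+β²)·TP / ((1+β²)·TP + β²·FN + FP), with β²=4
= 5·770 / (5·770 + 4·652 + 228) = 0.5758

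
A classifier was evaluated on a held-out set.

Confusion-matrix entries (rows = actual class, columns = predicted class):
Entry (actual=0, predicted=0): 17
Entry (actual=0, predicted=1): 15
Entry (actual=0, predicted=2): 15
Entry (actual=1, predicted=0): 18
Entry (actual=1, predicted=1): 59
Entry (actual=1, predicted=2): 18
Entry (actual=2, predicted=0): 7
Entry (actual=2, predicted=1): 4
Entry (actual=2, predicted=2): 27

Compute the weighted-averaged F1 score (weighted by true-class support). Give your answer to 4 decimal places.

0.5761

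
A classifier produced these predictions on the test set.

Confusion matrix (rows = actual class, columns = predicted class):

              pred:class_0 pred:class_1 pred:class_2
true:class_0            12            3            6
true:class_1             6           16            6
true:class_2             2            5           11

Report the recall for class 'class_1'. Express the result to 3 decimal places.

Take TP from the diagonal, FP from the rest of the 'class_1' prediction marginal, FN from the rest of the 'class_1' actual marginal.
recall = TP/(TP+FN).
class_1: TP=16, FN=6+6=12 → 16/28 = 0.5714

0.571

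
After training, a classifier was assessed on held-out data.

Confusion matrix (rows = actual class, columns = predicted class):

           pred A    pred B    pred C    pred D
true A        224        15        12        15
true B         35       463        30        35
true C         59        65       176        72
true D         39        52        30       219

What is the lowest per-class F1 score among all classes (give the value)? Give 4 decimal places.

0.5677

Per-class F1 score (2·TP/(2·TP+FP+FN)):
  A: TP=224, FP=35+59+39=133, FN=15+12+15=42 → 448/623 = 0.71910
  B: TP=463, FP=15+65+52=132, FN=35+30+35=100 → 926/1158 = 0.79965
  C: TP=176, FP=12+30+30=72, FN=59+65+72=196 → 352/620 = 0.56774
  D: TP=219, FP=15+35+72=122, FN=39+52+30=121 → 438/681 = 0.64317
Lowest is class 'C' with F1 score = 0.5677.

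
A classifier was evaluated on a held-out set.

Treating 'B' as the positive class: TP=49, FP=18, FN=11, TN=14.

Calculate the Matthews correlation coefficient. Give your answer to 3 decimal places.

MCC = (TP·TN − FP·FN) / √((TP+FP)(TP+FN)(TN+FP)(TN+FN))
Numerator = 49·14 − 18·11 = 488
Denominator = √(67·60·32·25) = √3216000 = 1793.3209
MCC = 488 / 1793.3209 = 0.272

0.272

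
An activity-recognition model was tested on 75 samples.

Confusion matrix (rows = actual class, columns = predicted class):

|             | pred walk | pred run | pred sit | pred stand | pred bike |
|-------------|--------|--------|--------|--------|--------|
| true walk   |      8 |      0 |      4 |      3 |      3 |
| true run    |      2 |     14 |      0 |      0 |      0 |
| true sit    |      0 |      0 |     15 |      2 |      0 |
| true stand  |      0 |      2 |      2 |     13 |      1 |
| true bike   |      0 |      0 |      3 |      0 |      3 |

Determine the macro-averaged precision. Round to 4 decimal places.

0.6902

Per-class precision (TP/(TP+FP)):
  walk: TP=8, FP=2+0+0+0=2 → 8/10 = 0.80000
  run: TP=14, FP=0+0+2+0=2 → 14/16 = 0.87500
  sit: TP=15, FP=4+0+2+3=9 → 15/24 = 0.62500
  stand: TP=13, FP=3+0+2+0=5 → 13/18 = 0.72222
  bike: TP=3, FP=3+0+0+1=4 → 3/7 = 0.42857
Macro-precision = mean = (0.80000 + 0.87500 + 0.62500 + 0.72222 + 0.42857) / 5 = 0.6902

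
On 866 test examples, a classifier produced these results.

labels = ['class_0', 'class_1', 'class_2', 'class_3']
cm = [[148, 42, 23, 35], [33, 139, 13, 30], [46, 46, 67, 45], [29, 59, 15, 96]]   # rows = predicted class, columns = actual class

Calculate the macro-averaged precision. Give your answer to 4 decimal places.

Per-class precision (TP/(TP+FP)):
  class_0: TP=148, FP=42+23+35=100 → 148/248 = 0.59677
  class_1: TP=139, FP=33+13+30=76 → 139/215 = 0.64651
  class_2: TP=67, FP=46+46+45=137 → 67/204 = 0.32843
  class_3: TP=96, FP=29+59+15=103 → 96/199 = 0.48241
Macro-precision = mean = (0.59677 + 0.64651 + 0.32843 + 0.48241) / 4 = 0.5135

0.5135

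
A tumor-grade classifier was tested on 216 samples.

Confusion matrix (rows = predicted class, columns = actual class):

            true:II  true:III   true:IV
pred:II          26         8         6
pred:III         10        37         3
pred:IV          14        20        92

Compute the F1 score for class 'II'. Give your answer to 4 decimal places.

0.5778

F1 score = 2·TP/(2·TP+FP+FN).
II: TP=26, FP=8+6=14, FN=10+14=24 → 52/90 = 0.57778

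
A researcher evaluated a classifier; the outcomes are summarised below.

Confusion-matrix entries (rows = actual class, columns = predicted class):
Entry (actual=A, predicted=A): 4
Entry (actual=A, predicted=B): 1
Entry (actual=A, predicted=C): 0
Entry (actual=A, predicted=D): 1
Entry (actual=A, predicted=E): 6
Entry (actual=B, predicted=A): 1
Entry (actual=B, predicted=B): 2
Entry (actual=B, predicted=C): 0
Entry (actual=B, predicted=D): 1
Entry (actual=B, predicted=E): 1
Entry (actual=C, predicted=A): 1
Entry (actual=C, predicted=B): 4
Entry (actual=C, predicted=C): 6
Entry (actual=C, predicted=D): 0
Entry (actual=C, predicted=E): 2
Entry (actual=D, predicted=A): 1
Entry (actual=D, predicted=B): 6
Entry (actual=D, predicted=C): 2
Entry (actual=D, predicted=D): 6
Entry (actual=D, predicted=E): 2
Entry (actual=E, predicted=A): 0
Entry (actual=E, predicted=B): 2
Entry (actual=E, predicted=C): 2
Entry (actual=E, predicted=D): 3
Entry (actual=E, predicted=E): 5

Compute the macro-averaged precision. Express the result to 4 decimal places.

Per-class precision (TP/(TP+FP)):
  A: TP=4, FP=1+1+1+0=3 → 4/7 = 0.57143
  B: TP=2, FP=1+4+6+2=13 → 2/15 = 0.13333
  C: TP=6, FP=0+0+2+2=4 → 6/10 = 0.60000
  D: TP=6, FP=1+1+0+3=5 → 6/11 = 0.54545
  E: TP=5, FP=6+1+2+2=11 → 5/16 = 0.31250
Macro-precision = mean = (0.57143 + 0.13333 + 0.60000 + 0.54545 + 0.31250) / 5 = 0.4325

0.4325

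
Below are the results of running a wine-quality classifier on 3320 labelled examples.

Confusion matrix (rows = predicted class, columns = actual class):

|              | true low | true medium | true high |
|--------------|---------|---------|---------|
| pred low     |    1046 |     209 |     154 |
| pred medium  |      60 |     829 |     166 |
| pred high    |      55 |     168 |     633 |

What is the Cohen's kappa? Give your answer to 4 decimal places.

Observed agreement pₒ = trace/N = 2508/3320 = 0.75542
Expected agreement pₑ = Σ (rowᵢ·colᵢ)/N² = (1161·1409 + 1206·1055 + 953·856)/3320² = 0.33785
κ = (pₒ − pₑ)/(1 − pₑ) = (0.75542 − 0.33785)/(1 − 0.33785) = 0.6306

0.6306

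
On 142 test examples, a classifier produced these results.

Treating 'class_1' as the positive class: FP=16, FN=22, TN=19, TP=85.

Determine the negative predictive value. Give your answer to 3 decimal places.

NPV = TN/(TN+FN) = 19/(19+22) = 0.463

0.463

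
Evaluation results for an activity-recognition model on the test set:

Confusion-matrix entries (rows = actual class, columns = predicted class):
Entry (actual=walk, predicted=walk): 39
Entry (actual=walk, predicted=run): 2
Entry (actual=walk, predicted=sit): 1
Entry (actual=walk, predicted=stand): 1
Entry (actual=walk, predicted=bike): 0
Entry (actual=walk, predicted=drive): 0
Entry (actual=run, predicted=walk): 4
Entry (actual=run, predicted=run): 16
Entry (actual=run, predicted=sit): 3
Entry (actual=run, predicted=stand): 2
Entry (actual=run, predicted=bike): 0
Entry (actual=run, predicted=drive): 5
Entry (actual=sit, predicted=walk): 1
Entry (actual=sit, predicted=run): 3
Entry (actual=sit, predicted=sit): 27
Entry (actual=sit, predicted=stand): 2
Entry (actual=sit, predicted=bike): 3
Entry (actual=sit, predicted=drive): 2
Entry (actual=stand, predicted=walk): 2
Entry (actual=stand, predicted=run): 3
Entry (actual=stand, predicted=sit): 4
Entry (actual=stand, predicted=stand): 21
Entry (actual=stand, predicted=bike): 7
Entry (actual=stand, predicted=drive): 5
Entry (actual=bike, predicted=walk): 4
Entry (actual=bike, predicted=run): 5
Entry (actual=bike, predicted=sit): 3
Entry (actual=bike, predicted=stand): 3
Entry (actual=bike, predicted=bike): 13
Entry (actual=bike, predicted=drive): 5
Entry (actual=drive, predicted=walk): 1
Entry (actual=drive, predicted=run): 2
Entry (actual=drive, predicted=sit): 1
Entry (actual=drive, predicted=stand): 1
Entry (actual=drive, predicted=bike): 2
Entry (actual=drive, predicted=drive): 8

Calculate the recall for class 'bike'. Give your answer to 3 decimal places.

0.394

recall = TP/(TP+FN).
bike: TP=13, FN=4+5+3+3+5=20 → 13/33 = 0.3939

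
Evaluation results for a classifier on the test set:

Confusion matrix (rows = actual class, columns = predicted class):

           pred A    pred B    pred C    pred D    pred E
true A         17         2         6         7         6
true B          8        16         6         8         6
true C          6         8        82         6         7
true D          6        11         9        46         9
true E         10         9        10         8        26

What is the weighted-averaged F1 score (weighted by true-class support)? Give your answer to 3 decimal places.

0.559

Per-class F1 score (2·TP/(2·TP+FP+FN)):
  A: TP=17, FP=8+6+6+10=30, FN=2+6+7+6=21 → 34/85 = 0.4000
  B: TP=16, FP=2+8+11+9=30, FN=8+6+8+6=28 → 32/90 = 0.3556
  C: TP=82, FP=6+6+9+10=31, FN=6+8+6+7=27 → 164/222 = 0.7387
  D: TP=46, FP=7+8+6+8=29, FN=6+11+9+9=35 → 92/156 = 0.5897
  E: TP=26, FP=6+6+7+9=28, FN=10+9+10+8=37 → 52/117 = 0.4444
Weighted-F1 score = Σ (supportᵢ/N)·F1 scoreᵢ with N=335: (38/335)·0.4000 + (44/335)·0.3556 + (109/335)·0.7387 + (81/335)·0.5897 + (63/335)·0.4444 = 0.559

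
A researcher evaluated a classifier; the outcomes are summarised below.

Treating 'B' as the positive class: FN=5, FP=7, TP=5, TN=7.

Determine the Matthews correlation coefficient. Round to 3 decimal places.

0.000

MCC = (TP·TN − FP·FN) / √((TP+FP)(TP+FN)(TN+FP)(TN+FN))
Numerator = 5·7 − 7·5 = 0
Denominator = √(12·10·14·12) = √20160 = 141.9859
MCC = 0 / 141.9859 = 0.000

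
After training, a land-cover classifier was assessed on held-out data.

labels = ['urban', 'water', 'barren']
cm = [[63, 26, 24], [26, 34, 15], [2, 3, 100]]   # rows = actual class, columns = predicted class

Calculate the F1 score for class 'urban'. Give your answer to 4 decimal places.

F1 score = 2·TP/(2·TP+FP+FN).
urban: TP=63, FP=26+2=28, FN=26+24=50 → 126/204 = 0.61765

0.6176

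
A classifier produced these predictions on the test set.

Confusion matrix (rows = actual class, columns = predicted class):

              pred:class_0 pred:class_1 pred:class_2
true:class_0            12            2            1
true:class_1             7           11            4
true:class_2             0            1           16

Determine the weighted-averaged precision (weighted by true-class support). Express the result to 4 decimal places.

0.7354

Per-class precision (TP/(TP+FP)):
  class_0: TP=12, FP=7+0=7 → 12/19 = 0.63158
  class_1: TP=11, FP=2+1=3 → 11/14 = 0.78571
  class_2: TP=16, FP=1+4=5 → 16/21 = 0.76190
Weighted-precision = Σ (supportᵢ/N)·precisionᵢ with N=54: (15/54)·0.63158 + (22/54)·0.78571 + (17/54)·0.76190 = 0.7354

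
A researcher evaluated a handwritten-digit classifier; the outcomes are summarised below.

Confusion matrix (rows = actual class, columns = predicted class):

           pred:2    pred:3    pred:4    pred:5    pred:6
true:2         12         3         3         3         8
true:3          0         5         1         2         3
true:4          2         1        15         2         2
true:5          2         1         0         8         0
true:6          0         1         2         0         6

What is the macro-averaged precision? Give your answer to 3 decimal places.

Per-class precision (TP/(TP+FP)):
  2: TP=12, FP=0+2+2+0=4 → 12/16 = 0.7500
  3: TP=5, FP=3+1+1+1=6 → 5/11 = 0.4545
  4: TP=15, FP=3+1+0+2=6 → 15/21 = 0.7143
  5: TP=8, FP=3+2+2+0=7 → 8/15 = 0.5333
  6: TP=6, FP=8+3+2+0=13 → 6/19 = 0.3158
Macro-precision = mean = (0.7500 + 0.4545 + 0.7143 + 0.5333 + 0.3158) / 5 = 0.554

0.554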